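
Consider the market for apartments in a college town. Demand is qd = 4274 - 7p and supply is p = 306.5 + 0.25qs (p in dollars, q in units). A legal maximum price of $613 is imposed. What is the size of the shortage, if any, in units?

0

Rearranging supply gives qs = 4p - 1226. Setting quantity demanded equal to quantity supplied, 4274 - 7p = 4p - 1226, gives p* = 500 and q* = 774.
Since 613 is above p* = 500, the ceiling does not bind and the free-market outcome prevails.
Since the control does not bind, there is no shortage.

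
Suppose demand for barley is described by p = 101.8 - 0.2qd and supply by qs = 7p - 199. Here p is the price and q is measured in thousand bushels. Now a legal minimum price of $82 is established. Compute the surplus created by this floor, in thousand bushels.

Rearranging demand gives qd = 509 - 5p. Setting quantity demanded equal to quantity supplied, 509 - 5p = 7p - 199, gives p* = 59 and q* = 214.
Since 82 > 59, the floor is binding.
At p = 82: qd = 509 - 5·82 = 99 and qs = 7·82 - 199 = 375.
Surplus = qs - qd = 375 - 99 = 276.

276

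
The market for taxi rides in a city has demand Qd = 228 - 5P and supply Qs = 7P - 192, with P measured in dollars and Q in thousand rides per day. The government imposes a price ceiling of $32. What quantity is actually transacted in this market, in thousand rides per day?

In a free market, 228 - 5P = 7P - 192 gives the equilibrium P* = 35, Q* = 53.
Since 32 < 35, the ceiling is binding.
At P = 32: Qd = 228 - 5·32 = 68 and Qs = 7·32 - 192 = 32.
The quantity actually transacted is the short side, supply: 32.

32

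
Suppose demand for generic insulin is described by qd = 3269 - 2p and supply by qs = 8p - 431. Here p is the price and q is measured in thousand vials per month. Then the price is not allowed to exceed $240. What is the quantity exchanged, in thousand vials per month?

Without the control the market clears where 3269 - 2p = 8p - 431, i.e. p* = 370 and q* = 2529.
The ceiling of 240 is below the equilibrium price 370, so it binds.
At p = 240: qd = 3269 - 2·240 = 2789 and qs = 8·240 - 431 = 1489.
The quantity actually transacted is the short side, supply: 1489.

1489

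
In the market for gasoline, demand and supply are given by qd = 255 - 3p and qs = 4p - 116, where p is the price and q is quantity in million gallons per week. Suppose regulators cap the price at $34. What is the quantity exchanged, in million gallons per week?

20

Equilibrium: 255 - 3p = 4p - 116, so 371 = 7p and p* = 53, q* = 96.
Since 34 < 53, the ceiling is binding.
At p = 34: qd = 255 - 3·34 = 153 and qs = 4·34 - 116 = 20.
The quantity actually transacted is the short side, supply: 20.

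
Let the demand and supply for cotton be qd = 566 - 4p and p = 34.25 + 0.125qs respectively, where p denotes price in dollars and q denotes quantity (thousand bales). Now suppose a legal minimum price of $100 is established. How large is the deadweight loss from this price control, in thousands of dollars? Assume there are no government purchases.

2700

Rearranging supply gives qs = 8p - 274. Without the control the market clears where 566 - 4p = 8p - 274, i.e. p* = 70 and q* = 286.
Because the floor (100) lies above the market-clearing price, it is binding.
At p = 100: qd = 566 - 4·100 = 166 and qs = 8·100 - 274 = 526.
Quantity traded falls to 166. At q = 166 the demand price is (566 - 166)/4 = 100 and the supply price is (274 + 166)/8 = 55.
Deadweight loss = ½ · (100 - 55) · (286 - 166) = ½ · 45 · 120 = 2700.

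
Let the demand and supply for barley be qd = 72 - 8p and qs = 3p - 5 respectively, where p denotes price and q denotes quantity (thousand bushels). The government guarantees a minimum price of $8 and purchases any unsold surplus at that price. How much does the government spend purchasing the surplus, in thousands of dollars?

88

Without the control the market clears where 72 - 8p = 3p - 5, i.e. p* = 7 and q* = 16.
The floor of 8 is above the equilibrium price 7, so it binds.
At p = 8: qd = 72 - 8·8 = 8 and qs = 3·8 - 5 = 19.
Surplus = qs - qd = 11.
Government expenditure = surplus × support price = 11 × 8 = 88.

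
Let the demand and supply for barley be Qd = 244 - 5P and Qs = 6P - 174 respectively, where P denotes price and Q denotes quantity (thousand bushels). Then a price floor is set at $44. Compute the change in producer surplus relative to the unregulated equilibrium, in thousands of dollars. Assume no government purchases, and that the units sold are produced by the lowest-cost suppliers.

Without the control the market clears where 244 - 5P = 6P - 174, i.e. P* = 38 and Q* = 54.
Since 44 > 38, the floor is binding.
At P = 44: Qd = 244 - 5·44 = 24 and Qs = 6·44 - 174 = 90.
Producer surplus without the control is ½ · (38 - 29) · 54 = 243.
With the floor, 24 units are sold at 44. The supply price at Q = 24 is 33, so PS = ½ · [(44 - 29) + (44 - 33)] · 24 = 312.
Change in producer surplus = 312 - 243 = 69.

69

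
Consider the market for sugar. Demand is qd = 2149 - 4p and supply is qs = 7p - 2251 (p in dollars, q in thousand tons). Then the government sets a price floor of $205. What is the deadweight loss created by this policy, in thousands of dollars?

0

Without the control the market clears where 2149 - 4p = 7p - 2251, i.e. p* = 400 and q* = 549.
Since 205 is below p* = 400, the floor does not bind and the free-market outcome prevails.
Since the control does not bind, no trades are prevented and deadweight loss is zero.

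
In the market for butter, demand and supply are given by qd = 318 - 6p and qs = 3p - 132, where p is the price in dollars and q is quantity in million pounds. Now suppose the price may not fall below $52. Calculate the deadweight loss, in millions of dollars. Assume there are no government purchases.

36

Setting quantity demanded equal to quantity supplied, 318 - 6p = 3p - 132, gives p* = 50 and q* = 18.
Because the floor (52) lies above the market-clearing price, it is binding.
At p = 52: qd = 318 - 6·52 = 6 and qs = 3·52 - 132 = 24.
Quantity traded falls to 6. At q = 6 the demand price is (318 - 6)/6 = 52 and the supply price is (132 + 6)/3 = 46.
Deadweight loss = ½ · (52 - 46) · (18 - 6) = ½ · 6 · 12 = 36.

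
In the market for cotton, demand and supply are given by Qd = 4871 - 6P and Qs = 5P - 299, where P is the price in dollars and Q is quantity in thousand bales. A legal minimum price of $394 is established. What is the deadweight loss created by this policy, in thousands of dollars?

0

In a free market, 4871 - 6P = 5P - 299 gives the equilibrium P* = 470, Q* = 2051.
The floor of 394 is below the equilibrium price 470, so it is not binding; the market clears at P* = 470, Q* = 2051.
Since the control does not bind, no trades are prevented and deadweight loss is zero.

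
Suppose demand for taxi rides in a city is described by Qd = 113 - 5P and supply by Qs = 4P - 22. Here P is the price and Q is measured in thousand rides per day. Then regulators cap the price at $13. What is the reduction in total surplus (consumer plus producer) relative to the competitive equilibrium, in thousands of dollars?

Without the control the market clears where 113 - 5P = 4P - 22, i.e. P* = 15 and Q* = 38.
Since 13 < 15, the ceiling is binding.
At P = 13: Qd = 113 - 5·13 = 48 and Qs = 4·13 - 22 = 30.
Quantity traded falls to 30. At Q = 30 the demand price is (113 - 30)/5 = 16.6 and the supply price is (22 + 30)/4 = 13.
Deadweight loss = ½ · (16.6 - 13) · (38 - 30) = ½ · 3.6 · 8 = 14.4.

14.4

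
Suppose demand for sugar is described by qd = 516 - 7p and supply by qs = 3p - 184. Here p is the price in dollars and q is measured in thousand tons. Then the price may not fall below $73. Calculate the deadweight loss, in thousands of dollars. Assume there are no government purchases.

105

Setting quantity demanded equal to quantity supplied, 516 - 7p = 3p - 184, gives p* = 70 and q* = 26.
Because the floor (73) lies above the market-clearing price, it is binding.
At p = 73: qd = 516 - 7·73 = 5 and qs = 3·73 - 184 = 35.
Quantity traded falls to 5. At q = 5 the demand price is (516 - 5)/7 = 73 and the supply price is (184 + 5)/3 = 63.
Deadweight loss = ½ · (73 - 63) · (26 - 5) = ½ · 10 · 21 = 105.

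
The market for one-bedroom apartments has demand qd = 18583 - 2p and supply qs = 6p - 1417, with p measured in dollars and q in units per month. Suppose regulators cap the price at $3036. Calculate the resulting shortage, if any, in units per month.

0

Setting quantity demanded equal to quantity supplied, 18583 - 2p = 6p - 1417, gives p* = 2500 and q* = 13583.
The ceiling of 3036 is above the equilibrium price 2500, so it is not binding; the market clears at p* = 2500, q* = 13583.
Since the control does not bind, there is no shortage.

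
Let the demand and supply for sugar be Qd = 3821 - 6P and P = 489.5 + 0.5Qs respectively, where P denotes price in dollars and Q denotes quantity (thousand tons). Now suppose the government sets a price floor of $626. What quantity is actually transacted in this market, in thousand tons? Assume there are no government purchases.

65

Rearranging supply gives Qs = 2P - 979. In a free market, 3821 - 6P = 2P - 979 gives the equilibrium P* = 600, Q* = 221.
Since 626 > 600, the floor is binding.
At P = 626: Qd = 3821 - 6·626 = 65 and Qs = 2·626 - 979 = 273.
The quantity actually transacted is the short side, demand: 65.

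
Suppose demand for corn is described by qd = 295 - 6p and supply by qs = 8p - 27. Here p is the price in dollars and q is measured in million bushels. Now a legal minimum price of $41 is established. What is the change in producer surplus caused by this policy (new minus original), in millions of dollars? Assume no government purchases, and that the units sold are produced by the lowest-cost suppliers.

153

In a free market, 295 - 6p = 8p - 27 gives the equilibrium p* = 23, q* = 157.
The floor of 41 is above the equilibrium price 23, so it binds.
At p = 41: qd = 295 - 6·41 = 49 and qs = 8·41 - 27 = 301.
Producer surplus without the control is ½ · (23 - 3.375) · 157 = 1540.5625.
With the floor, 49 units are sold at 41. The supply price at q = 49 is 9.5, so PS = ½ · [(41 - 3.375) + (41 - 9.5)] · 49 = 1693.5625.
Change in producer surplus = 1693.5625 - 1540.5625 = 153.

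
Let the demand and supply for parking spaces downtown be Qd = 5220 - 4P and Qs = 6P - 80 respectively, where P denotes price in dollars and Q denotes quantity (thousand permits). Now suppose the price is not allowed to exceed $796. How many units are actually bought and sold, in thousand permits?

Equilibrium: 5220 - 4P = 6P - 80, so 5300 = 10P and P* = 530, Q* = 3100.
The ceiling of 796 is above the equilibrium price 530, so it is not binding; the market clears at P* = 530, Q* = 3100.

3100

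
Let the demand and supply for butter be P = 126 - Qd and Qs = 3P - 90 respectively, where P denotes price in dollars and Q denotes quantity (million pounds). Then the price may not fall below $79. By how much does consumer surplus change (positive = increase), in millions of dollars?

Rearranging demand gives Qd = 126 - P. Without the control the market clears where 126 - P = 3P - 90, i.e. P* = 54 and Q* = 72.
The floor of 79 is above the equilibrium price 54, so it binds.
At P = 79: Qd = 126 - 79 = 47 and Qs = 3·79 - 90 = 147.
Consumer surplus without the control is ½ · (126 - 54) · 72 = 2592.
With the floor, consumers buy 47 units at 79, so CS = ½ · (126 - 79) · 47 = 1104.5.
Change in consumer surplus = 1104.5 - 2592 = -1487.5.

-1487.5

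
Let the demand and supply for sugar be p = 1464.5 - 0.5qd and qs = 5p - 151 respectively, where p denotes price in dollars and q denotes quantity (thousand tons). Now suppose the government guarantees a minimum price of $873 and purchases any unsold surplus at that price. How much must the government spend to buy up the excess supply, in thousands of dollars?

Rearranging demand gives qd = 2929 - 2p. Setting quantity demanded equal to quantity supplied, 2929 - 2p = 5p - 151, gives p* = 440 and q* = 2049.
Because the floor (873) lies above the market-clearing price, it is binding.
At p = 873: qd = 2929 - 2·873 = 1183 and qs = 5·873 - 151 = 4214.
Surplus = qs - qd = 3031.
Government expenditure = surplus × support price = 3031 × 873 = 2646063.

2646063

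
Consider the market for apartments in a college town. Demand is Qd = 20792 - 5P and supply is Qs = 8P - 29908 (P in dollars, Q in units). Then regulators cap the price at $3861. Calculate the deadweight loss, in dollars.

15818.4

Setting quantity demanded equal to quantity supplied, 20792 - 5P = 8P - 29908, gives P* = 3900 and Q* = 1292.
Since 3861 < 3900, the ceiling is binding.
At P = 3861: Qd = 20792 - 5·3861 = 1487 and Qs = 8·3861 - 29908 = 980.
Quantity traded falls to 980. At Q = 980 the demand price is (20792 - 980)/5 = 3962.4 and the supply price is (29908 + 980)/8 = 3861.
Deadweight loss = ½ · (3962.4 - 3861) · (1292 - 980) = ½ · 101.4 · 312 = 15818.4.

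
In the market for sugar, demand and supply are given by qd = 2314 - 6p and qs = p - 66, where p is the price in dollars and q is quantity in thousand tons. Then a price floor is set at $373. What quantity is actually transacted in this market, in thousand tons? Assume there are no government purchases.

76

Without the control the market clears where 2314 - 6p = p - 66, i.e. p* = 340 and q* = 274.
Because the floor (373) lies above the market-clearing price, it is binding.
At p = 373: qd = 2314 - 6·373 = 76 and qs = 373 - 66 = 307.
The quantity actually transacted is the short side, demand: 76.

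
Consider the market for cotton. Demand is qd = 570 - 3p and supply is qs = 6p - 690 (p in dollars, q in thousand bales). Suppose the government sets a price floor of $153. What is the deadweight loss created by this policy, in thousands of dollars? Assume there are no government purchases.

380.25

Equilibrium: 570 - 3p = 6p - 690, so 1260 = 9p and p* = 140, q* = 150.
Since 153 > 140, the floor is binding.
At p = 153: qd = 570 - 3·153 = 111 and qs = 6·153 - 690 = 228.
Quantity traded falls to 111. At q = 111 the demand price is (570 - 111)/3 = 153 and the supply price is (690 + 111)/6 = 133.5.
Deadweight loss = ½ · (153 - 133.5) · (150 - 111) = ½ · 19.5 · 39 = 380.25.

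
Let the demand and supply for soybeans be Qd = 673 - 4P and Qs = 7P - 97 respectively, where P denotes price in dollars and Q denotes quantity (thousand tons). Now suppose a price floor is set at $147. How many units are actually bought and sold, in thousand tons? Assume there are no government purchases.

85

Equilibrium: 673 - 4P = 7P - 97, so 770 = 11P and P* = 70, Q* = 393.
Since 147 > 70, the floor is binding.
At P = 147: Qd = 673 - 4·147 = 85 and Qs = 7·147 - 97 = 932.
The quantity actually transacted is the short side, demand: 85.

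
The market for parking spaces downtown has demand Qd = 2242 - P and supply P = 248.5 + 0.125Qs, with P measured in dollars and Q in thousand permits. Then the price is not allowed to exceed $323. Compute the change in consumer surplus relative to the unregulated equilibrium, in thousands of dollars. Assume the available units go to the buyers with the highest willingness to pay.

Rearranging supply gives Qs = 8P - 1988. In a free market, 2242 - P = 8P - 1988 gives the equilibrium P* = 470, Q* = 1772.
Because the ceiling (323) lies below the market-clearing price, it is binding.
At P = 323: Qd = 2242 - 323 = 1919 and Qs = 8·323 - 1988 = 596.
Consumer surplus without the control is ½ · (2242 - 470) · 1772 = 1569992.
With the ceiling, 596 units are sold at 323 (assume they go to the highest-value buyers). The demand price at Q = 596 is 1646, so CS = ½ · [(2242 - 323) + (1646 - 323)] · 596 = 966116.
Change in consumer surplus = 966116 - 1569992 = -603876.

-603876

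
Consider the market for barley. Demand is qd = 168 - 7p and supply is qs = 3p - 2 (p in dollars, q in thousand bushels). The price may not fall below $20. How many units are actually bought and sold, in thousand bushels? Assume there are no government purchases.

Equilibrium: 168 - 7p = 3p - 2, so 170 = 10p and p* = 17, q* = 49.
Because the floor (20) lies above the market-clearing price, it is binding.
At p = 20: qd = 168 - 7·20 = 28 and qs = 3·20 - 2 = 58.
The quantity actually transacted is the short side, demand: 28.

28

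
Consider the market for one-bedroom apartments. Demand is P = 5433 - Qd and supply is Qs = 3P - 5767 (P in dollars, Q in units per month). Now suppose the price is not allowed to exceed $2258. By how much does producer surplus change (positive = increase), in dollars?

-986440

Rearranging demand gives Qd = 5433 - P. Setting quantity demanded equal to quantity supplied, 5433 - P = 3P - 5767, gives P* = 2800 and Q* = 2633.
The ceiling of 2258 is below the equilibrium price 2800, so it binds.
At P = 2258: Qd = 5433 - 2258 = 3175 and Qs = 3·2258 - 5767 = 1007.
Producer surplus without the control is ½ · (2800 - 5767/3) · 2633 = 6932689/6.
With the ceiling, producers sell 1007 units at 2258, so PS = ½ · (2258 - 5767/3) · 1007 = 1014049/6.
Change in producer surplus = 1014049/6 - 6932689/6 = -986440.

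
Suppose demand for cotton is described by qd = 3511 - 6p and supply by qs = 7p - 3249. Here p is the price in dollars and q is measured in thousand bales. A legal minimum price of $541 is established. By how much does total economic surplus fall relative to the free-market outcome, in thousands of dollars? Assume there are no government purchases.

2457

Setting quantity demanded equal to quantity supplied, 3511 - 6p = 7p - 3249, gives p* = 520 and q* = 391.
The floor of 541 is above the equilibrium price 520, so it binds.
At p = 541: qd = 3511 - 6·541 = 265 and qs = 7·541 - 3249 = 538.
Quantity traded falls to 265. At q = 265 the demand price is (3511 - 265)/6 = 541 and the supply price is (3249 + 265)/7 = 502.
Deadweight loss = ½ · (541 - 502) · (391 - 265) = ½ · 39 · 126 = 2457.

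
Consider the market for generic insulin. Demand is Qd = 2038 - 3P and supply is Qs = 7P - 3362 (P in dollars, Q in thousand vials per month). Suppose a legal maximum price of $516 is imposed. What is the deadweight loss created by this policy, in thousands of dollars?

Equilibrium: 2038 - 3P = 7P - 3362, so 5400 = 10P and P* = 540, Q* = 418.
Since 516 < 540, the ceiling is binding.
At P = 516: Qd = 2038 - 3·516 = 490 and Qs = 7·516 - 3362 = 250.
Quantity traded falls to 250. At Q = 250 the demand price is (2038 - 250)/3 = 596 and the supply price is (3362 + 250)/7 = 516.
Deadweight loss = ½ · (596 - 516) · (418 - 250) = ½ · 80 · 168 = 6720.

6720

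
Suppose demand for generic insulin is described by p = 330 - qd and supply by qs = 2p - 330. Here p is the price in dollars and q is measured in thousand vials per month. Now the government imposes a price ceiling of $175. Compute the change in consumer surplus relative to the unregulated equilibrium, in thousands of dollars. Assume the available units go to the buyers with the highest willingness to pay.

-3150

Rearranging demand gives qd = 330 - p. Setting quantity demanded equal to quantity supplied, 330 - p = 2p - 330, gives p* = 220 and q* = 110.
Because the ceiling (175) lies below the market-clearing price, it is binding.
At p = 175: qd = 330 - 175 = 155 and qs = 2·175 - 330 = 20.
Consumer surplus without the control is ½ · (330 - 220) · 110 = 6050.
With the ceiling, 20 units are sold at 175 (assume they go to the highest-value buyers). The demand price at q = 20 is 310, so CS = ½ · [(330 - 175) + (310 - 175)] · 20 = 2900.
Change in consumer surplus = 2900 - 6050 = -3150.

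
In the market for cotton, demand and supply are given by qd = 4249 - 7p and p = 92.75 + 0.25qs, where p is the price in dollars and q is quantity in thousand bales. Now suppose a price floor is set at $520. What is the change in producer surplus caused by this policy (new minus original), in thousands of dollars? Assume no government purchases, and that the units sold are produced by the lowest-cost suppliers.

-350

Rearranging supply gives qs = 4p - 371. Setting quantity demanded equal to quantity supplied, 4249 - 7p = 4p - 371, gives p* = 420 and q* = 1309.
Because the floor (520) lies above the market-clearing price, it is binding.
At p = 520: qd = 4249 - 7·520 = 609 and qs = 4·520 - 371 = 1709.
Producer surplus without the control is ½ · (420 - 92.75) · 1309 = 214185.125.
With the floor, 609 units are sold at 520. The supply price at q = 609 is 245, so PS = ½ · [(520 - 92.75) + (520 - 245)] · 609 = 213835.125.
Change in producer surplus = 213835.125 - 214185.125 = -350.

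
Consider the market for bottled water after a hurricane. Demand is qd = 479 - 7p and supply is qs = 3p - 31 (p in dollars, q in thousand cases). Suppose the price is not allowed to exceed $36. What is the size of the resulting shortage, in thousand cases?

150

Setting quantity demanded equal to quantity supplied, 479 - 7p = 3p - 31, gives p* = 51 and q* = 122.
Because the ceiling (36) lies below the market-clearing price, it is binding.
At p = 36: qd = 479 - 7·36 = 227 and qs = 3·36 - 31 = 77.
Shortage = qd - qs = 227 - 77 = 150.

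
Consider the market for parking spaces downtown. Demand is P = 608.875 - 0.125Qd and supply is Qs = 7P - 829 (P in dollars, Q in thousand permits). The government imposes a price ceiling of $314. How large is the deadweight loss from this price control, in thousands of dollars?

28586.25

Rearranging demand gives Qd = 4871 - 8P. Setting quantity demanded equal to quantity supplied, 4871 - 8P = 7P - 829, gives P* = 380 and Q* = 1831.
Since 314 < 380, the ceiling is binding.
At P = 314: Qd = 4871 - 8·314 = 2359 and Qs = 7·314 - 829 = 1369.
Quantity traded falls to 1369. At Q = 1369 the demand price is (4871 - 1369)/8 = 437.75 and the supply price is (829 + 1369)/7 = 314.
Deadweight loss = ½ · (437.75 - 314) · (1831 - 1369) = ½ · 123.75 · 462 = 28586.25.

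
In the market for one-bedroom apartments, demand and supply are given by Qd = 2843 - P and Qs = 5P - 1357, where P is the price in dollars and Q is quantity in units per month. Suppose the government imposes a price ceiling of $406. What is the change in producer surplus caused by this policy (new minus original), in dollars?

-413952

In a free market, 2843 - P = 5P - 1357 gives the equilibrium P* = 700, Q* = 2143.
Because the ceiling (406) lies below the market-clearing price, it is binding.
At P = 406: Qd = 2843 - 406 = 2437 and Qs = 5·406 - 1357 = 673.
Producer surplus without the control is ½ · (700 - 271.4) · 2143 = 459244.9.
With the ceiling, producers sell 673 units at 406, so PS = ½ · (406 - 271.4) · 673 = 45292.9.
Change in producer surplus = 45292.9 - 459244.9 = -413952.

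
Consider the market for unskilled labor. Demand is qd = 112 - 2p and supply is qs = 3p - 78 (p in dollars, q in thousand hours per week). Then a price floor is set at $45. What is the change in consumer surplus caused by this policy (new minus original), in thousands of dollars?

-203

Without the control the market clears where 112 - 2p = 3p - 78, i.e. p* = 38 and q* = 36.
Because the floor (45) lies above the market-clearing price, it is binding.
At p = 45: qd = 112 - 2·45 = 22 and qs = 3·45 - 78 = 57.
Consumer surplus without the control is ½ · (56 - 38) · 36 = 324.
With the floor, consumers buy 22 units at 45, so CS = ½ · (56 - 45) · 22 = 121.
Change in consumer surplus = 121 - 324 = -203.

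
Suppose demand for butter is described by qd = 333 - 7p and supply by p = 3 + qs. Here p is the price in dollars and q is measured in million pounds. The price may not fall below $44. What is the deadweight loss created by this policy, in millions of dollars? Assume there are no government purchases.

Rearranging supply gives qs = p - 3. Equilibrium: 333 - 7p = p - 3, so 336 = 8p and p* = 42, q* = 39.
Because the floor (44) lies above the market-clearing price, it is binding.
At p = 44: qd = 333 - 7·44 = 25 and qs = 44 - 3 = 41.
Quantity traded falls to 25. At q = 25 the demand price is (333 - 25)/7 = 44 and the supply price is 3 + 25 = 28.
Deadweight loss = ½ · (44 - 28) · (39 - 25) = ½ · 16 · 14 = 112.

112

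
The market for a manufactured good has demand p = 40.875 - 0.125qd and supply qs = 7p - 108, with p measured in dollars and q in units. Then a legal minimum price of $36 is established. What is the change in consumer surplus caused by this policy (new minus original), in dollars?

Rearranging demand gives qd = 327 - 8p. In a free market, 327 - 8p = 7p - 108 gives the equilibrium p* = 29, q* = 95.
Because the floor (36) lies above the market-clearing price, it is binding.
At p = 36: qd = 327 - 8·36 = 39 and qs = 7·36 - 108 = 144.
Consumer surplus without the control is ½ · (40.875 - 29) · 95 = 564.0625.
With the floor, consumers buy 39 units at 36, so CS = ½ · (40.875 - 36) · 39 = 95.0625.
Change in consumer surplus = 95.0625 - 564.0625 = -469.

-469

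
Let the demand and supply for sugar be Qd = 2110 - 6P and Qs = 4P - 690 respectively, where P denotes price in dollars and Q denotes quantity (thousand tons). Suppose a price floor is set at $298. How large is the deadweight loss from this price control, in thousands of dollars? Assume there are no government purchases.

2430

Equilibrium: 2110 - 6P = 4P - 690, so 2800 = 10P and P* = 280, Q* = 430.
Since 298 > 280, the floor is binding.
At P = 298: Qd = 2110 - 6·298 = 322 and Qs = 4·298 - 690 = 502.
Quantity traded falls to 322. At Q = 322 the demand price is (2110 - 322)/6 = 298 and the supply price is (690 + 322)/4 = 253.
Deadweight loss = ½ · (298 - 253) · (430 - 322) = ½ · 45 · 108 = 2430.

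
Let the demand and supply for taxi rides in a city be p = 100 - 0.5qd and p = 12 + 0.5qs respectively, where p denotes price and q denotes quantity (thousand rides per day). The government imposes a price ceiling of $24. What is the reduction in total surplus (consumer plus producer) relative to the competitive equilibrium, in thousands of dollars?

Rearranging demand gives qd = 200 - 2p; rearranging supply gives qs = 2p - 24. Without the control the market clears where 200 - 2p = 2p - 24, i.e. p* = 56 and q* = 88.
The ceiling of 24 is below the equilibrium price 56, so it binds.
At p = 24: qd = 200 - 2·24 = 152 and qs = 2·24 - 24 = 24.
Quantity traded falls to 24. At q = 24 the demand price is (200 - 24)/2 = 88 and the supply price is (24 + 24)/2 = 24.
Deadweight loss = ½ · (88 - 24) · (88 - 24) = ½ · 64 · 64 = 2048.

2048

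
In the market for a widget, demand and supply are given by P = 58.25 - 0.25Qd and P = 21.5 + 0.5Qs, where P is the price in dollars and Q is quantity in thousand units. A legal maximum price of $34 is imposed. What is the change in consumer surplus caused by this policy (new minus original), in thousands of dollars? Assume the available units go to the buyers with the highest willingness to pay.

228

Rearranging demand gives Qd = 233 - 4P; rearranging supply gives Qs = 2P - 43. Setting quantity demanded equal to quantity supplied, 233 - 4P = 2P - 43, gives P* = 46 and Q* = 49.
Because the ceiling (34) lies below the market-clearing price, it is binding.
At P = 34: Qd = 233 - 4·34 = 97 and Qs = 2·34 - 43 = 25.
Consumer surplus without the control is ½ · (58.25 - 46) · 49 = 300.125.
With the ceiling, 25 units are sold at 34 (assume they go to the highest-value buyers). The demand price at Q = 25 is 52, so CS = ½ · [(58.25 - 34) + (52 - 34)] · 25 = 528.125.
Change in consumer surplus = 528.125 - 300.125 = 228.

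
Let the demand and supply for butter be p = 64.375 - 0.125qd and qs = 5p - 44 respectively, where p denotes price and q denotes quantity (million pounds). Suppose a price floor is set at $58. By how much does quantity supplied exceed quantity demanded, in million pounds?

195

Rearranging demand gives qd = 515 - 8p. Without the control the market clears where 515 - 8p = 5p - 44, i.e. p* = 43 and q* = 171.
The floor of 58 is above the equilibrium price 43, so it binds.
At p = 58: qd = 515 - 8·58 = 51 and qs = 5·58 - 44 = 246.
Surplus = qs - qd = 246 - 51 = 195.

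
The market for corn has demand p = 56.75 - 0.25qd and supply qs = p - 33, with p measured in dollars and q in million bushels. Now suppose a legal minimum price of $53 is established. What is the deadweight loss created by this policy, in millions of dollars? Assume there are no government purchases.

10

Rearranging demand gives qd = 227 - 4p. Without the control the market clears where 227 - 4p = p - 33, i.e. p* = 52 and q* = 19.
The floor of 53 is above the equilibrium price 52, so it binds.
At p = 53: qd = 227 - 4·53 = 15 and qs = 53 - 33 = 20.
Quantity traded falls to 15. At q = 15 the demand price is (227 - 15)/4 = 53 and the supply price is 33 + 15 = 48.
Deadweight loss = ½ · (53 - 48) · (19 - 15) = ½ · 5 · 4 = 10.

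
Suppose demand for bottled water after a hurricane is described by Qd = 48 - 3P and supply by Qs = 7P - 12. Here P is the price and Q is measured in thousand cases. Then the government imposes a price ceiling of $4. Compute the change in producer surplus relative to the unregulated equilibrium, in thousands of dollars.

Equilibrium: 48 - 3P = 7P - 12, so 60 = 10P and P* = 6, Q* = 30.
The ceiling of 4 is below the equilibrium price 6, so it binds.
At P = 4: Qd = 48 - 3·4 = 36 and Qs = 7·4 - 12 = 16.
Producer surplus without the control is ½ · (6 - 12/7) · 30 = 450/7.
With the ceiling, producers sell 16 units at 4, so PS = ½ · (4 - 12/7) · 16 = 128/7.
Change in producer surplus = 128/7 - 450/7 = -46.

-46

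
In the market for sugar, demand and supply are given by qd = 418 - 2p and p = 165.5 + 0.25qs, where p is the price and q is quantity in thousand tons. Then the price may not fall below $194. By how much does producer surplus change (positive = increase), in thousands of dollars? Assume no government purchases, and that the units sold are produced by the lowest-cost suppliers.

322

Rearranging supply gives qs = 4p - 662. Without the control the market clears where 418 - 2p = 4p - 662, i.e. p* = 180 and q* = 58.
The floor of 194 is above the equilibrium price 180, so it binds.
At p = 194: qd = 418 - 2·194 = 30 and qs = 4·194 - 662 = 114.
Producer surplus without the control is ½ · (180 - 165.5) · 58 = 420.5.
With the floor, 30 units are sold at 194. The supply price at q = 30 is 173, so PS = ½ · [(194 - 165.5) + (194 - 173)] · 30 = 742.5.
Change in producer surplus = 742.5 - 420.5 = 322.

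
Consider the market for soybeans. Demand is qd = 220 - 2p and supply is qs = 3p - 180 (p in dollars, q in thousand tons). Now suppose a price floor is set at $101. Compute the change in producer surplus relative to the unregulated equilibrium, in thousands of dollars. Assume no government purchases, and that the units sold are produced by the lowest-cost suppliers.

In a free market, 220 - 2p = 3p - 180 gives the equilibrium p* = 80, q* = 60.
Since 101 > 80, the floor is binding.
At p = 101: qd = 220 - 2·101 = 18 and qs = 3·101 - 180 = 123.
Producer surplus without the control is ½ · (80 - 60) · 60 = 600.
With the floor, 18 units are sold at 101. The supply price at q = 18 is 66, so PS = ½ · [(101 - 60) + (101 - 66)] · 18 = 684.
Change in producer surplus = 684 - 600 = 84.

84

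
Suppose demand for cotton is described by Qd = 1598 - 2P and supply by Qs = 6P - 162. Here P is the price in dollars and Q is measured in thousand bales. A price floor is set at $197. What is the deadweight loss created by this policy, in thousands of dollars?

0

Without the control the market clears where 1598 - 2P = 6P - 162, i.e. P* = 220 and Q* = 1158.
Since 197 is below P* = 220, the floor does not bind and the free-market outcome prevails.
Since the control does not bind, no trades are prevented and deadweight loss is zero.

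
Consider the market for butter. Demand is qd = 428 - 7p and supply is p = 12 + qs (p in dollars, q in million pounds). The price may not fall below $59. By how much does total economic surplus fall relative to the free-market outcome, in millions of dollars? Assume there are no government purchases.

448

Rearranging supply gives qs = p - 12. Equilibrium: 428 - 7p = p - 12, so 440 = 8p and p* = 55, q* = 43.
The floor of 59 is above the equilibrium price 55, so it binds.
At p = 59: qd = 428 - 7·59 = 15 and qs = 59 - 12 = 47.
Quantity traded falls to 15. At q = 15 the demand price is (428 - 15)/7 = 59 and the supply price is 12 + 15 = 27.
Deadweight loss = ½ · (59 - 27) · (43 - 15) = ½ · 32 · 28 = 448.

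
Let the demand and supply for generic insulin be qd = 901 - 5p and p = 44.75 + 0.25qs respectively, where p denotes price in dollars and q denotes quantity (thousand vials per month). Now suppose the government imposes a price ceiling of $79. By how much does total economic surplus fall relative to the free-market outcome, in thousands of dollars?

6051.6

Rearranging supply gives qs = 4p - 179. Setting quantity demanded equal to quantity supplied, 901 - 5p = 4p - 179, gives p* = 120 and q* = 301.
Since 79 < 120, the ceiling is binding.
At p = 79: qd = 901 - 5·79 = 506 and qs = 4·79 - 179 = 137.
Quantity traded falls to 137. At q = 137 the demand price is (901 - 137)/5 = 152.8 and the supply price is (179 + 137)/4 = 79.
Deadweight loss = ½ · (152.8 - 79) · (301 - 137) = ½ · 73.8 · 164 = 6051.6.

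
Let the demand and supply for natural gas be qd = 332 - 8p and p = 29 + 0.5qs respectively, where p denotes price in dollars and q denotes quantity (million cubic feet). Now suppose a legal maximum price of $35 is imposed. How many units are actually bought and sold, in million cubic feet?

12

Rearranging supply gives qs = 2p - 58. Without the control the market clears where 332 - 8p = 2p - 58, i.e. p* = 39 and q* = 20.
The ceiling of 35 is below the equilibrium price 39, so it binds.
At p = 35: qd = 332 - 8·35 = 52 and qs = 2·35 - 58 = 12.
The quantity actually transacted is the short side, supply: 12.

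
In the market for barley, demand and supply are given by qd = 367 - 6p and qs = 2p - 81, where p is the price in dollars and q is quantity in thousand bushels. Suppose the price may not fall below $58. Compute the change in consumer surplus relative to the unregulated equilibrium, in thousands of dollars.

Equilibrium: 367 - 6p = 2p - 81, so 448 = 8p and p* = 56, q* = 31.
Because the floor (58) lies above the market-clearing price, it is binding.
At p = 58: qd = 367 - 6·58 = 19 and qs = 2·58 - 81 = 35.
Consumer surplus without the control is ½ · (367/6 - 56) · 31 = 961/12.
With the floor, consumers buy 19 units at 58, so CS = ½ · (367/6 - 58) · 19 = 361/12.
Change in consumer surplus = 361/12 - 961/12 = -50.

-50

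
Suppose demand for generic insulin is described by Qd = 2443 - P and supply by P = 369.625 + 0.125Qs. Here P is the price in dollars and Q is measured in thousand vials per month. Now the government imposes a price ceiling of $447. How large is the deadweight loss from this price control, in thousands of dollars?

Rearranging supply gives Qs = 8P - 2957. Setting quantity demanded equal to quantity supplied, 2443 - P = 8P - 2957, gives P* = 600 and Q* = 1843.
The ceiling of 447 is below the equilibrium price 600, so it binds.
At P = 447: Qd = 2443 - 447 = 1996 and Qs = 8·447 - 2957 = 619.
Quantity traded falls to 619. At Q = 619 the demand price is 2443 - 619 = 1824 and the supply price is (2957 + 619)/8 = 447.
Deadweight loss = ½ · (1824 - 447) · (1843 - 619) = ½ · 1377 · 1224 = 842724.

842724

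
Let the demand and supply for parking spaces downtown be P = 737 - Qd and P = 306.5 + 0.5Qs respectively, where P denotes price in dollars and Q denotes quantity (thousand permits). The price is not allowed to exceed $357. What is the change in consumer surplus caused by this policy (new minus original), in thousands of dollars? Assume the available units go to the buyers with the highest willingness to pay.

Rearranging demand gives Qd = 737 - P; rearranging supply gives Qs = 2P - 613. Equilibrium: 737 - P = 2P - 613, so 1350 = 3P and P* = 450, Q* = 287.
The ceiling of 357 is below the equilibrium price 450, so it binds.
At P = 357: Qd = 737 - 357 = 380 and Qs = 2·357 - 613 = 101.
Consumer surplus without the control is ½ · (737 - 450) · 287 = 41184.5.
With the ceiling, 101 units are sold at 357 (assume they go to the highest-value buyers). The demand price at Q = 101 is 636, so CS = ½ · [(737 - 357) + (636 - 357)] · 101 = 33279.5.
Change in consumer surplus = 33279.5 - 41184.5 = -7905.

-7905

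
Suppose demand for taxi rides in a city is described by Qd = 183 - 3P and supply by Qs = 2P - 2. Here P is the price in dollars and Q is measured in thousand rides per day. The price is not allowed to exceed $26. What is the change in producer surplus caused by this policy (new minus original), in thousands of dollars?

Setting quantity demanded equal to quantity supplied, 183 - 3P = 2P - 2, gives P* = 37 and Q* = 72.
Because the ceiling (26) lies below the market-clearing price, it is binding.
At P = 26: Qd = 183 - 3·26 = 105 and Qs = 2·26 - 2 = 50.
Producer surplus without the control is ½ · (37 - 1) · 72 = 1296.
With the ceiling, producers sell 50 units at 26, so PS = ½ · (26 - 1) · 50 = 625.
Change in producer surplus = 625 - 1296 = -671.

-671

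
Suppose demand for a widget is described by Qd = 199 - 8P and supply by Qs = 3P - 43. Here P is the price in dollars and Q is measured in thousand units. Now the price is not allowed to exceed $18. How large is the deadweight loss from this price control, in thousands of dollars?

Without the control the market clears where 199 - 8P = 3P - 43, i.e. P* = 22 and Q* = 23.
The ceiling of 18 is below the equilibrium price 22, so it binds.
At P = 18: Qd = 199 - 8·18 = 55 and Qs = 3·18 - 43 = 11.
Quantity traded falls to 11. At Q = 11 the demand price is (199 - 11)/8 = 23.5 and the supply price is (43 + 11)/3 = 18.
Deadweight loss = ½ · (23.5 - 18) · (23 - 11) = ½ · 5.5 · 12 = 33.

33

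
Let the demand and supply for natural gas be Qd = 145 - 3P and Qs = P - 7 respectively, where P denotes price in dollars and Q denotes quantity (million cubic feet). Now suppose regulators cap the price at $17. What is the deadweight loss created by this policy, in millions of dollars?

294

In a free market, 145 - 3P = P - 7 gives the equilibrium P* = 38, Q* = 31.
The ceiling of 17 is below the equilibrium price 38, so it binds.
At P = 17: Qd = 145 - 3·17 = 94 and Qs = 17 - 7 = 10.
Quantity traded falls to 10. At Q = 10 the demand price is (145 - 10)/3 = 45 and the supply price is 7 + 10 = 17.
Deadweight loss = ½ · (45 - 17) · (31 - 10) = ½ · 28 · 21 = 294.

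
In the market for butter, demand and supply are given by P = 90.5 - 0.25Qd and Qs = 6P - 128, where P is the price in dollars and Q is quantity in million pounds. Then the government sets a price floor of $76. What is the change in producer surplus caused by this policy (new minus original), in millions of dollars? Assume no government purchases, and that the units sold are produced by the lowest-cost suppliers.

Rearranging demand gives Qd = 362 - 4P. In a free market, 362 - 4P = 6P - 128 gives the equilibrium P* = 49, Q* = 166.
Since 76 > 49, the floor is binding.
At P = 76: Qd = 362 - 4·76 = 58 and Qs = 6·76 - 128 = 328.
Producer surplus without the control is ½ · (49 - 64/3) · 166 = 6889/3.
With the floor, 58 units are sold at 76. The supply price at Q = 58 is 31, so PS = ½ · [(76 - 64/3) + (76 - 31)] · 58 = 8671/3.
Change in producer surplus = 8671/3 - 6889/3 = 594.

594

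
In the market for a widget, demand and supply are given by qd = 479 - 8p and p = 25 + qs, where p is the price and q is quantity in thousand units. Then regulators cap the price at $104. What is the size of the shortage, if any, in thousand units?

0

Rearranging supply gives qs = p - 25. Setting quantity demanded equal to quantity supplied, 479 - 8p = p - 25, gives p* = 56 and q* = 31.
The ceiling of 104 is above the equilibrium price 56, so it is not binding; the market clears at p* = 56, q* = 31.
Since the control does not bind, there is no shortage.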